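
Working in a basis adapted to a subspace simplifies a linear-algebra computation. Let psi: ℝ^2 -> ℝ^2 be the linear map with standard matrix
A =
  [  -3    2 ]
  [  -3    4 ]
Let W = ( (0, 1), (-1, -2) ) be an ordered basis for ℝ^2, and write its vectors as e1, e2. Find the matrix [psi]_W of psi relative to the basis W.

[[0, -3], [-2, 1]]

Let P have columns e1, e2. Then [psi]_W = P^(-1) A P.
Here det P = 1, so P^(-1) is integer; computing A P first and then P^(-1)(A P) gives [[0, -3], [-2, 1]].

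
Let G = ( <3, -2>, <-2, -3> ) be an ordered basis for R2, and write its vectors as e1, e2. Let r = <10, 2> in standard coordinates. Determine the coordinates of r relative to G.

We seek scalars with c_1 e1 + c_2 e2 = r; equivalently solve M c = r where the columns of M are e1, e2.
System: 3c_1 - 2c_2 = 10, -2c_1 - 3c_2 = 2; solving gives c_1 = 2, c_2 = -2.
Check: 2e1 - 2e2 = <10, 2>.

<2, -2>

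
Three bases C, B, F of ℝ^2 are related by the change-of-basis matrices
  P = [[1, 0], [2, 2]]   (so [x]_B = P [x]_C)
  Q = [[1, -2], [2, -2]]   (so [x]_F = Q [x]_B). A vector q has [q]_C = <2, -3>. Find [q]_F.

First [q]_B = P [q]_C = <2, -2>.
Then [q]_F = Q [q]_B = <6, 8>.

<6, 8>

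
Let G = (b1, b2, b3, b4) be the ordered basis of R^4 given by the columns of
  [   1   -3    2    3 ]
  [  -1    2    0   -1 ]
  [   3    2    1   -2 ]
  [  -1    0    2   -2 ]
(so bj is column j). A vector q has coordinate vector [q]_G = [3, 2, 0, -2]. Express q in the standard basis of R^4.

By definition q = 3b1 + 2b2 + 0·b3 - 2b4.
Summing componentwise gives [-9, 3, 17, 1].

[-9, 3, 17, 1]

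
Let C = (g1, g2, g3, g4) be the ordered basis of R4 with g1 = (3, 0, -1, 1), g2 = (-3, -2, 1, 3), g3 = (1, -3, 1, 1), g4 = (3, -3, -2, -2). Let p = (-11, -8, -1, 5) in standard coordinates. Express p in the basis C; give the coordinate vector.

(-1, 4, -2, 2)

Write p = c_1 g1 + ... + c_4 g4 and solve for the c_i.
Row-reducing the augmented matrix [M | p] gives c = (-1, 4, -2, 2).
Check: -g1 + 4g2 - 2g3 + 2g4 = (-11, -8, -1, 5).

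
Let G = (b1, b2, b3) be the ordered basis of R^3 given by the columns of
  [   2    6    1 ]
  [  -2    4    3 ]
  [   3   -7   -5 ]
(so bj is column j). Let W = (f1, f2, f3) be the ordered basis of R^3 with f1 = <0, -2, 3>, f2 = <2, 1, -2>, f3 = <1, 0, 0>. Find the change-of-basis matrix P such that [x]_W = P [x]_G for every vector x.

Take x = bj: its G-coordinates are the j-th standard unit vector, so P e_j — column j of P — equals [bj]_W.
b1 = f1 + 0·f2 + 2f3, giving column 1 = <1, 0, 2>; repeating for each j gives P = [[1, -1, -1], [0, 2, 1], [2, 2, -1]].

[[1, -1, -1], [0, 2, 1], [2, 2, -1]]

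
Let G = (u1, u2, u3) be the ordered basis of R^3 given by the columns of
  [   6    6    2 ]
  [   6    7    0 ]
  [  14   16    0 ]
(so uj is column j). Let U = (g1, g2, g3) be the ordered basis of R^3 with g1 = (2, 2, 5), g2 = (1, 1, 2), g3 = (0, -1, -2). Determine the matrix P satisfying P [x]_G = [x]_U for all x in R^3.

Let M have columns uj and N have columns gj. Then for every x, N [x]_U = x = M [x]_G, so P = N^(-1) M.
Since det N = -1, N^(-1) has integer entries; multiplying gives P = [[2, 2, 0], [2, 2, 2], [0, -1, 2]].

[[2, 2, 0], [2, 2, 2], [0, -1, 2]]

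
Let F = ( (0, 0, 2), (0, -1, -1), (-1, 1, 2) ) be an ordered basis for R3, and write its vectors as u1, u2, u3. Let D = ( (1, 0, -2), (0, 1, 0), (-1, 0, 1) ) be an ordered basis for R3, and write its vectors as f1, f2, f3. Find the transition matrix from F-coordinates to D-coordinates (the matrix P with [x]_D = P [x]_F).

Let M have columns uj and N have columns fj. Then for every x, N [x]_D = x = M [x]_F, so P = N^(-1) M.
Since det N = -1, N^(-1) has integer entries; multiplying gives P = [[-2, 1, -1], [0, -1, 1], [-2, 1, 0]].

[[-2, 1, -1], [0, -1, 1], [-2, 1, 0]]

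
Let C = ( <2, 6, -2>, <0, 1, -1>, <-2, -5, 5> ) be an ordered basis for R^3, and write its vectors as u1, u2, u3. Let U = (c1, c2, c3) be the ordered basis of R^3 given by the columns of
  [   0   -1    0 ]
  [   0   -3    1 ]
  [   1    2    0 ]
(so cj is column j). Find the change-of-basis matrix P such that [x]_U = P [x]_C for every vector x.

[[2, -1, 1], [-2, 0, 2], [0, 1, 1]]

Let M have columns uj and N have columns cj. Then for every x, N [x]_U = x = M [x]_C, so P = N^(-1) M.
Since det N = -1, N^(-1) has integer entries; multiplying gives P = [[2, -1, 1], [-2, 0, 2], [0, 1, 1]].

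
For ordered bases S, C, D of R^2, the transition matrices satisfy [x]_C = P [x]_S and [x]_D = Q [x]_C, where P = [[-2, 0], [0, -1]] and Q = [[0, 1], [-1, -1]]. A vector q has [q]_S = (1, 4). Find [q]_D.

Composing the changes, [q]_D = Q P [q]_S.
Q P = [[0, -1], [2, 1]]; applying this to (1, 4) gives (-4, 6).

(-4, 6)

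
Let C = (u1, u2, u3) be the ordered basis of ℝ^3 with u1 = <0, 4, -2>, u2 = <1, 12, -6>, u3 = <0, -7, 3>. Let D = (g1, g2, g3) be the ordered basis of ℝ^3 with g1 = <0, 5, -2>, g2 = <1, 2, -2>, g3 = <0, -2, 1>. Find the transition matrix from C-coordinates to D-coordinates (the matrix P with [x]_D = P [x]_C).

[[0, 2, -1], [0, 1, 0], [-2, 0, 1]]

Let M have columns uj and N have columns gj. Then for every x, N [x]_D = x = M [x]_C, so P = N^(-1) M.
Since det N = -1, N^(-1) has integer entries; multiplying gives P = [[0, 2, -1], [0, 1, 0], [-2, 0, 1]].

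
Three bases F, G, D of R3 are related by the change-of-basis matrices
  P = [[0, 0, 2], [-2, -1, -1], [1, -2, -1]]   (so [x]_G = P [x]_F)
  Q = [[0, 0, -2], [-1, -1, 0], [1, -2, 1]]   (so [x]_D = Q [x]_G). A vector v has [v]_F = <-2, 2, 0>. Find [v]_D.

<12, -2, -10>

Composing the changes, [v]_D = Q P [v]_F.
Q P = [[-2, 4, 2], [2, 1, -1], [5, 0, 3]]; applying this to <-2, 2, 0> gives <12, -2, -10>.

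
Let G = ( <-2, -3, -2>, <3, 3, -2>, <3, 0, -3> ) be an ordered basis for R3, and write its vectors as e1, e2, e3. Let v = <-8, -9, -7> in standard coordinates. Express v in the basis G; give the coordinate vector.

<4, 1, -1>

We seek scalars with c_1 e1 + ... + c_3 e3 = v; equivalently solve M c = v where the columns of M are e1, ..., e3.
Gaussian elimination on [M | v] yields c = (4, 1, -1).
Check: 4e1 + e2 - e3 = <-8, -9, -7>.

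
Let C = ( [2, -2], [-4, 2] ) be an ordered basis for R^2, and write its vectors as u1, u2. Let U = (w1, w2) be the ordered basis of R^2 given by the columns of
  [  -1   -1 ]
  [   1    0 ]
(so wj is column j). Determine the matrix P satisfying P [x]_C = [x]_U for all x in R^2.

[[-2, 2], [0, 2]]

Column j of P is [uj]_U, since P maps C-coordinates to U-coordinates.
Expressing u1 in U: u1 = -2w1 + 0·w2, so column 1 of P is [-2, 0].
Doing the same for each uj gives P = [[-2, 2], [0, 2]].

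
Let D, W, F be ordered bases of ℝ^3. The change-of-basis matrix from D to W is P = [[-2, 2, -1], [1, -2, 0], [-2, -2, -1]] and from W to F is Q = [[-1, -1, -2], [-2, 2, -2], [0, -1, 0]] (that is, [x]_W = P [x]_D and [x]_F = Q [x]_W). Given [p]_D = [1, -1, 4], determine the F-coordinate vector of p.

Apply P to get W-coordinates [-8, 3, -4], then Q to get F-coordinates.
The result is [p]_F = [13, 30, -3].

[13, 30, -3]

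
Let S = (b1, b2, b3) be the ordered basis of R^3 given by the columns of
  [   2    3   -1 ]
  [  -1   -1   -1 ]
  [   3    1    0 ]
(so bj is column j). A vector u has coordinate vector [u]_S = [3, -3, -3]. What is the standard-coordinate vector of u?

[0, 3, 6]

The coordinates say u = 3b1 - 3b2 - 3b3; adding the scaled basis vectors gives [0, 3, 6].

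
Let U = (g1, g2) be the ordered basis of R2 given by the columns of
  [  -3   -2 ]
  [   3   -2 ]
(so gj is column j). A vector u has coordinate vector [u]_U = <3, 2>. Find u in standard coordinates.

<-13, 5>

The coordinates say u = 3g1 + 2g2; adding the scaled basis vectors gives <-13, 5>.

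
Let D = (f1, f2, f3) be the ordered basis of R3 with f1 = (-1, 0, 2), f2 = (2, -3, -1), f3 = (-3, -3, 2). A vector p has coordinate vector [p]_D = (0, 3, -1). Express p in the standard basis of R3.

By definition p = 0·f1 + 3f2 - f3.
Summing componentwise gives (9, -6, -5).

(9, -6, -5)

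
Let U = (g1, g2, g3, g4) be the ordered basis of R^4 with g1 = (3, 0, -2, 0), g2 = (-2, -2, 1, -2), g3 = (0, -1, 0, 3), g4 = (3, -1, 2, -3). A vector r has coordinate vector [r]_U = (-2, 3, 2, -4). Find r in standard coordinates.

(-24, -4, -1, 12)

By definition r = -2g1 + 3g2 + 2g3 - 4g4.
Summing componentwise gives (-24, -4, -1, 12).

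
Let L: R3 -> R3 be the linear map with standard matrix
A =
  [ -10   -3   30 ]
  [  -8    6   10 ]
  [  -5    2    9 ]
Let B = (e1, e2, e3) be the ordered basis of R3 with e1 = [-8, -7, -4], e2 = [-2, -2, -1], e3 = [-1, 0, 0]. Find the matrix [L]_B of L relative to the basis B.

[[2, 0, -2], [2, 3, 3], [-1, -2, 0]]

The j-th column of [L]_B is [L(ej)]_B.
L(e1) = A e1 = [-19, -18, -10] = 2e1 + 2e2 - e3, so column 1 is [2, 2, -1].
Repeating for e2, e3 and assembling the columns gives [[2, 0, -2], [2, 3, 3], [-1, -2, 0]].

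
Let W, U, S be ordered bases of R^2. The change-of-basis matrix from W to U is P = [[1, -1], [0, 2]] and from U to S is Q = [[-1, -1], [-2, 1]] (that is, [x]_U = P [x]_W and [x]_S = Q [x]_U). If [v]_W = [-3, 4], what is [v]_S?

Apply P to get U-coordinates [-7, 8], then Q to get S-coordinates.
The result is [v]_S = [-1, 22].

[-1, 22]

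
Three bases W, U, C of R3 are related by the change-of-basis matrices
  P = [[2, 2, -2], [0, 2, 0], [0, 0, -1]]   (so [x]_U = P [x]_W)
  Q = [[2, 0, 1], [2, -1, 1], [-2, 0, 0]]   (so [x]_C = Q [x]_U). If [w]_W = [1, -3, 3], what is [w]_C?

Apply P to get U-coordinates [-10, -6, -3], then Q to get C-coordinates.
The result is [w]_C = [-23, -17, 20].

[-23, -17, 20]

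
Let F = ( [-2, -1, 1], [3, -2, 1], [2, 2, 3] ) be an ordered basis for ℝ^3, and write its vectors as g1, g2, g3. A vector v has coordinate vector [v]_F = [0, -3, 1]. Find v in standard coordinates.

v = M [v]_F, where M has columns g1, ..., g3.
Carrying out the matrix-vector product, v = [-7, 8, 0].

[-7, 8, 0]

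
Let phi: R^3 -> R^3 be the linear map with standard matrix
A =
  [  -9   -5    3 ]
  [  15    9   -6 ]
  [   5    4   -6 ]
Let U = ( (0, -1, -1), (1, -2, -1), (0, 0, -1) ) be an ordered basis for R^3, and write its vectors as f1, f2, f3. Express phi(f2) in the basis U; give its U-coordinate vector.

(1, -2, -2)

Column 2 of [phi]_U is the U-coordinate vector of phi(f2).
In standard coordinates phi(f2) = A f2 = (-2, 3, 3).
Converting to U: (-2, 3, 3) = f1 - 2f2 - 2f3, so the coordinate vector is (1, -2, -2).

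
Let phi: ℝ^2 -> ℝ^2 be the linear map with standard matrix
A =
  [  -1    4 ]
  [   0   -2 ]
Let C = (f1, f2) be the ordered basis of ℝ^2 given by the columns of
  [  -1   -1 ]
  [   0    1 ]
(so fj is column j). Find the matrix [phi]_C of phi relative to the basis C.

[[-1, -3], [0, -2]]

The j-th column of [phi]_C is [phi(fj)]_C.
phi(f1) = A f1 = (1, 0) = -f1 + 0·f2, so column 1 is (-1, 0).
Repeating for f2 and assembling the columns gives [[-1, -3], [0, -2]].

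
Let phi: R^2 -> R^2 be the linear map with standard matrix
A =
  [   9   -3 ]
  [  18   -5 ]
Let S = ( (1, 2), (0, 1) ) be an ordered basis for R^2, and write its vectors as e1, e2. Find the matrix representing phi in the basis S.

[[3, -3], [2, 1]]

The j-th column of [phi]_S is [phi(ej)]_S.
phi(e1) = A e1 = (3, 8) = 3e1 + 2e2, so column 1 is (3, 2).
Repeating for e2 and assembling the columns gives [[3, -3], [2, 1]].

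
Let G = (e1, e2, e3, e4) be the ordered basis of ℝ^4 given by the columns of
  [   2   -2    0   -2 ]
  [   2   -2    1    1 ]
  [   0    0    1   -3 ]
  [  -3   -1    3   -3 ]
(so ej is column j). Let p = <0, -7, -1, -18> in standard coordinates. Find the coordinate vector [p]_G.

[p]_G is the unique c with M c = p, where M has columns e1, ..., e4.
Solving this 4x4 system gives c = (2, 3, -4, -1).
Check: 2e1 + 3e2 - 4e3 - e4 = <0, -7, -1, -18>.

<2, 3, -4, -1>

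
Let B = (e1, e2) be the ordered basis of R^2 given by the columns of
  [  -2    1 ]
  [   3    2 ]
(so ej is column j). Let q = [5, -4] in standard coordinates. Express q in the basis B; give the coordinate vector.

Write q = c_1 e1 + c_2 e2 and solve for the c_i.
System: -2c_1 + c_2 = 5, 3c_1 + 2c_2 = -4; solving gives c_1 = -2, c_2 = 1.
Check: -2e1 + e2 = [5, -4].

[-2, 1]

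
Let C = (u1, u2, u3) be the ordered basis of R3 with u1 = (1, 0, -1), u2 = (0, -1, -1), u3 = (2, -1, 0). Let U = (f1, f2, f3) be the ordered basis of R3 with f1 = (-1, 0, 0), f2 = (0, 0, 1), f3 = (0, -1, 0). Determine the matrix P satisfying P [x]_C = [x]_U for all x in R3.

Take x = uj: its C-coordinates are the j-th standard unit vector, so P e_j — column j of P — equals [uj]_U.
u1 = -f1 - f2 + 0·f3, giving column 1 = (-1, -1, 0); repeating for each j gives P = [[-1, 0, -2], [-1, -1, 0], [0, 1, 1]].

[[-1, 0, -2], [-1, -1, 0], [0, 1, 1]]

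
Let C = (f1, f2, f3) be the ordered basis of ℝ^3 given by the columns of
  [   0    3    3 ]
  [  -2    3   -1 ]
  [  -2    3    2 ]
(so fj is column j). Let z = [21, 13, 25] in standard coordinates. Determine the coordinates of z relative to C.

[z]_C is the unique c with M c = z, where M has columns f1, ..., f3.
Row-reducing the augmented matrix [M | z] gives c = (-4, 3, 4).
Check: -4f1 + 3f2 + 4f3 = [21, 13, 25].

[-4, 3, 4]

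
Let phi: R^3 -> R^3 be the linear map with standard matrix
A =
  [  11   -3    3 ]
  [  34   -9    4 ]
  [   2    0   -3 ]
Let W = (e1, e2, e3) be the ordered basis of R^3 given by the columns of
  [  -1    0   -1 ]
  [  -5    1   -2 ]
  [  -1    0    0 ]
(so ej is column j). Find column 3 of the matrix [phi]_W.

<2, 0, 3>

Compute phi(e3) = A e3 = <-5, -16, -2> in standard coordinates.
Then write this in W-coordinates: solve for y in y_1 e1 + ... + y_3 e3 = <-5, -16, -2>.
This gives y = <2, 0, 3>, which is column 3 of [phi]_W.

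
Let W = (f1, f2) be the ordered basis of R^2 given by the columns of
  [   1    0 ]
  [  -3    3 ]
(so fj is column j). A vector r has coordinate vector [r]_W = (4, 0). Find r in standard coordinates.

By definition r = 4f1 + 0·f2.
Summing componentwise gives (4, -12).

(4, -12)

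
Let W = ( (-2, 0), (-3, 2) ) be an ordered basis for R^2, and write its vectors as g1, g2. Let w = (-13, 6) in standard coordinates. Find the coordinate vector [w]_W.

We seek scalars with c_1 g1 + c_2 g2 = w; equivalently solve M c = w where the columns of M are g1, g2.
System: -2c_1 - 3c_2 = -13, 0c_1 + 2c_2 = 6; solving gives c_1 = 2, c_2 = 3.
Check: 2g1 + 3g2 = (-13, 6).

(2, 3)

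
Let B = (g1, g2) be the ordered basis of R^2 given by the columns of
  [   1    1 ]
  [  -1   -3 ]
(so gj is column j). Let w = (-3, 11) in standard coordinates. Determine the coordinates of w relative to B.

(1, -4)

Write w = c_1 g1 + c_2 g2 and solve for the c_i.
System: c_1 + c_2 = -3, -c_1 - 3c_2 = 11; solving gives c_1 = 1, c_2 = -4.
Check: g1 - 4g2 = (-3, 11).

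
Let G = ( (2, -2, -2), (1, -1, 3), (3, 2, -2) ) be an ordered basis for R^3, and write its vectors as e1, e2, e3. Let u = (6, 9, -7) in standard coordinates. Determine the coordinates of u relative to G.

(-1, -1, 3)

[u]_G is the unique c with M c = u, where M has columns e1, ..., e3.
Row-reducing the augmented matrix [M | u] gives c = (-1, -1, 3).
Check: -e1 - e2 + 3e3 = (6, 9, -7).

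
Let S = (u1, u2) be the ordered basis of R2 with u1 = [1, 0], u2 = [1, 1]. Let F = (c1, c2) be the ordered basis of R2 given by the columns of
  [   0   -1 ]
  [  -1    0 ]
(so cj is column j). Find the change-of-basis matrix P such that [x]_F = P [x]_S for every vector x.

Column j of P is [uj]_F, since P maps S-coordinates to F-coordinates.
Expressing u1 in F: u1 = 0·c1 - c2, so column 1 of P is [0, -1].
Doing the same for each uj gives P = [[0, -1], [-1, -1]].

[[0, -1], [-1, -1]]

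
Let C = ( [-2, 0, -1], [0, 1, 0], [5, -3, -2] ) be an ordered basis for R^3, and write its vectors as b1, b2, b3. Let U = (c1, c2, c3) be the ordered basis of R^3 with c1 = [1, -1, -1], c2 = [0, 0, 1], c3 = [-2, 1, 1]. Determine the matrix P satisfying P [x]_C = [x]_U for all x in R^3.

[[2, -2, 1], [-1, -1, 1], [2, -1, -2]]

Take x = bj: its C-coordinates are the j-th standard unit vector, so P e_j — column j of P — equals [bj]_U.
b1 = 2c1 - c2 + 2c3, giving column 1 = [2, -1, 2]; repeating for each j gives P = [[2, -2, 1], [-1, -1, 1], [2, -1, -2]].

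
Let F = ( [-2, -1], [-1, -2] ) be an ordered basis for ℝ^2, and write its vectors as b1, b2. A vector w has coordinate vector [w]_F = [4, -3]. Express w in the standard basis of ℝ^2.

By definition w = 4b1 - 3b2.
Summing componentwise gives [-5, 2].

[-5, 2]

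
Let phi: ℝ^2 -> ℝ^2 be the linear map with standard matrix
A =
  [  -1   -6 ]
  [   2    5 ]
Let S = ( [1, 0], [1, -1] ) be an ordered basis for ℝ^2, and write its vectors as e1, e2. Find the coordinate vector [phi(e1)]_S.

Compute phi(e1) = A e1 = [-1, 2] in standard coordinates.
Then write this in S-coordinates: solve for y in y_1 e1 + y_2 e2 = [-1, 2].
This gives y = [1, -2], which is column 1 of [phi]_S.

[1, -2]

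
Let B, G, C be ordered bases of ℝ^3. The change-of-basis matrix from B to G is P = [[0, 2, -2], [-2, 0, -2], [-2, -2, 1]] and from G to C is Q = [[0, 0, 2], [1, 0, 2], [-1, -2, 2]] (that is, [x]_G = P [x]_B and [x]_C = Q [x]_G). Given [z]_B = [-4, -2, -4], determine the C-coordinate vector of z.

First [z]_G = P [z]_B = [4, 16, 8].
Then [z]_C = Q [z]_G = [16, 20, -20].

[16, 20, -20]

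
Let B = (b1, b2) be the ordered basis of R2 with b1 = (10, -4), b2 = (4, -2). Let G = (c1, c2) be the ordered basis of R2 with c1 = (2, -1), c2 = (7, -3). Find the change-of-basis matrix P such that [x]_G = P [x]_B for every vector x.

Take x = bj: its B-coordinates are the j-th standard unit vector, so P e_j — column j of P — equals [bj]_G.
b1 = -2c1 + 2c2, giving column 1 = (-2, 2); repeating for each j gives P = [[-2, 2], [2, 0]].

[[-2, 2], [2, 0]]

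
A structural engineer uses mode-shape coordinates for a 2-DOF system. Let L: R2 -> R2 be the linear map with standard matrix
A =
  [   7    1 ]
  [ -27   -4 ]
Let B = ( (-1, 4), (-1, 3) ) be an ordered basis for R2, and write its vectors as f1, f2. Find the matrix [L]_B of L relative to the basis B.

Let P have columns f1, f2. Then [L]_B = P^(-1) A P.
Here det P = 1, so P^(-1) is integer; computing A P first and then P^(-1)(A P) gives [[2, 3], [1, 1]].

[[2, 3], [1, 1]]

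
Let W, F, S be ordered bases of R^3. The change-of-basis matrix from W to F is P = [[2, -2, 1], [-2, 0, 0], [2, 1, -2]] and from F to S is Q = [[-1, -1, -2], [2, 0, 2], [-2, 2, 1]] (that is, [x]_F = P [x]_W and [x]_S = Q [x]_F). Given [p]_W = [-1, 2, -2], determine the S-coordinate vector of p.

Apply P to get F-coordinates [-8, 2, 4], then Q to get S-coordinates.
The result is [p]_S = [-2, -8, 24].

[-2, -8, 24]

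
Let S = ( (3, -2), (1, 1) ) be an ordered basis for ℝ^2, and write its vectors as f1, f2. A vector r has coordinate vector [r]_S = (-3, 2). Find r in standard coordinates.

By definition r = -3f1 + 2f2.
Summing componentwise gives (-7, 8).

(-7, 8)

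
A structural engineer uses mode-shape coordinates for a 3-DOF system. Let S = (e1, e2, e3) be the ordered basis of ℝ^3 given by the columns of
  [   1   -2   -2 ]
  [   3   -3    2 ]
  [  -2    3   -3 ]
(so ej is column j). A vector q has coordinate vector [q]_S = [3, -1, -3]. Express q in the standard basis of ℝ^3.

[11, 6, 0]

By definition q = 3e1 - e2 - 3e3.
Summing componentwise gives [11, 6, 0].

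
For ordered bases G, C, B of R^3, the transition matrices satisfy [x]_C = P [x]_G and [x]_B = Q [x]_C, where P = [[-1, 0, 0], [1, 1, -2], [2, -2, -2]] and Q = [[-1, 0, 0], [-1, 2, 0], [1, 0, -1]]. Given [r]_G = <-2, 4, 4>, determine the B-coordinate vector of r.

<-2, -14, 22>

Apply P to get C-coordinates <2, -6, -20>, then Q to get B-coordinates.
The result is [r]_B = <-2, -14, 22>.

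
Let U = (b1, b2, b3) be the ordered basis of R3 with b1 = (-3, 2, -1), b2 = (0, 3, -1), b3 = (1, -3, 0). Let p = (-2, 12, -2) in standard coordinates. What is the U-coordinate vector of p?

[p]_U is the unique c with M c = p, where M has columns b1, ..., b3.
Row-reducing the augmented matrix [M | p] gives c = (0, 2, -2).
Check: 0·b1 + 2b2 - 2b3 = (-2, 12, -2).

(0, 2, -2)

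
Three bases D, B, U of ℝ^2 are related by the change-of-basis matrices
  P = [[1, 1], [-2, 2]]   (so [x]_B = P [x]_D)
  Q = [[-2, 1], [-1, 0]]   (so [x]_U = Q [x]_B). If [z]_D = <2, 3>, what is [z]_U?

<-8, -5>

Apply P to get B-coordinates <5, 2>, then Q to get U-coordinates.
The result is [z]_U = <-8, -5>.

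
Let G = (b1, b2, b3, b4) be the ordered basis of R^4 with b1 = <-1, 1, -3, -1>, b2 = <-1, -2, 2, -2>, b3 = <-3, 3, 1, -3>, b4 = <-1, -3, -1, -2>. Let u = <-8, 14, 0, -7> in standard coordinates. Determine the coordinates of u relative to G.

<3, 2, 2, -3>

[u]_G is the unique c with M c = u, where M has columns b1, ..., b4.
Gaussian elimination on [M | u] yields c = (3, 2, 2, -3).
Check: 3b1 + 2b2 + 2b3 - 3b4 = <-8, 14, 0, -7>.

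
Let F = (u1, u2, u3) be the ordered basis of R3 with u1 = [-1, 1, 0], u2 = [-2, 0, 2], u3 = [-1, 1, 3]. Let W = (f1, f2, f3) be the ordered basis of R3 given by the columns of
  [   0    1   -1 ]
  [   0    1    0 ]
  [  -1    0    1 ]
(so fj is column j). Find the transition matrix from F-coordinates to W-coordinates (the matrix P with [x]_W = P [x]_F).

Column j of P is [uj]_W, since P maps F-coordinates to W-coordinates.
Expressing u1 in W: u1 = 2f1 + f2 + 2f3, so column 1 of P is [2, 1, 2].
Doing the same for each uj gives P = [[2, 0, -1], [1, 0, 1], [2, 2, 2]].

[[2, 0, -1], [1, 0, 1], [2, 2, 2]]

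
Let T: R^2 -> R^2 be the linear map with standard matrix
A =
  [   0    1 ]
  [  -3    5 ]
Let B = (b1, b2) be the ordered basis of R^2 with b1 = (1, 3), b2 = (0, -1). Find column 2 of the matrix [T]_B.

Compute T(b2) = A b2 = (-1, -5) in standard coordinates.
Then write this in B-coordinates: solve for y in y_1 b1 + y_2 b2 = (-1, -5).
This gives y = (-1, 2), which is column 2 of [T]_B.

(-1, 2)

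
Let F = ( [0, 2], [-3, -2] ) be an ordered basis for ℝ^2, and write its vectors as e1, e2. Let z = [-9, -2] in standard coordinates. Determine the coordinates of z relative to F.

[z]_F is the unique c with M c = z, where M has columns e1, e2.
System: 0c_1 - 3c_2 = -9, 2c_1 - 2c_2 = -2; solving gives c_1 = 2, c_2 = 3.
Check: 2e1 + 3e2 = [-9, -2].

[2, 3]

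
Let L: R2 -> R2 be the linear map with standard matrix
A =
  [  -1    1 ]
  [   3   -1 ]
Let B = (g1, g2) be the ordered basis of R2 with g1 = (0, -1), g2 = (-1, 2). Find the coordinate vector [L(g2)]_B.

(-1, -3)

Column 2 of [L]_B is the B-coordinate vector of L(g2).
In standard coordinates L(g2) = A g2 = (3, -5).
Converting to B: (3, -5) = -g1 - 3g2, so the coordinate vector is (-1, -3).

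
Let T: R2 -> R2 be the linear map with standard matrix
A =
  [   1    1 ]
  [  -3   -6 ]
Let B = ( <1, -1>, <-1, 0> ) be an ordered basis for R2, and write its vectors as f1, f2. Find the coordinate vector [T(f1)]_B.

Column 1 of [T]_B is the B-coordinate vector of T(f1).
In standard coordinates T(f1) = A f1 = <0, 3>.
Converting to B: <0, 3> = -3f1 - 3f2, so the coordinate vector is <-3, -3>.

<-3, -3>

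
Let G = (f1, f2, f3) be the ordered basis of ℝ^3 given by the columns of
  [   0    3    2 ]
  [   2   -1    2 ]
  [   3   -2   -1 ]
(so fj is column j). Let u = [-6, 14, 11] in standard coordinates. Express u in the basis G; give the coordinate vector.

[2, -4, 3]

Write u = c_1 f1 + ... + c_3 f3 and solve for the c_i.
Solving this 3x3 system gives c = (2, -4, 3).
Check: 2f1 - 4f2 + 3f3 = [-6, 14, 11].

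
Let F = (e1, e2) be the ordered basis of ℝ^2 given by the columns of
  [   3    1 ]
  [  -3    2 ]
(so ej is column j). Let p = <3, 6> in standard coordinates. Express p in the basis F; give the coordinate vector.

We seek scalars with c_1 e1 + c_2 e2 = p; equivalently solve M c = p where the columns of M are e1, e2.
System: 3c_1 + c_2 = 3, -3c_1 + 2c_2 = 6; solving gives c_1 = 0, c_2 = 3.
Check: 0·e1 + 3e2 = <3, 6>.

<0, 3>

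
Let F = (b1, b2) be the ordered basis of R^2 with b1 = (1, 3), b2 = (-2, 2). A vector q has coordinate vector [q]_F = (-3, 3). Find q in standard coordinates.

q = M [q]_F, where M has columns b1, b2.
Carrying out the matrix-vector product, q = (-9, -3).

(-9, -3)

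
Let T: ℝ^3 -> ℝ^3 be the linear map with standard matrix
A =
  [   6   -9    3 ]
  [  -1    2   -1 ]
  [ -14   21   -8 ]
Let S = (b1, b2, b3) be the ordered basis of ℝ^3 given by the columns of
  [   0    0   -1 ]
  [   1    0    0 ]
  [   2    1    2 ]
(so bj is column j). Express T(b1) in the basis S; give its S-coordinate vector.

Column 1 of [T]_S is the S-coordinate vector of T(b1).
In standard coordinates T(b1) = A b1 = [-3, 0, 5].
Converting to S: [-3, 0, 5] = 0·b1 - b2 + 3b3, so the coordinate vector is [0, -1, 3].

[0, -1, 3]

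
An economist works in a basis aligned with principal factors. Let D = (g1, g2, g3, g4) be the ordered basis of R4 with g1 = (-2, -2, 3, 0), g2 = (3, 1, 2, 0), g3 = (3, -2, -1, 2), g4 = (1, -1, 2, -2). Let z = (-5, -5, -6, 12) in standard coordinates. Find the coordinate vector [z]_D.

(2, -1, 2, -4)

[z]_D is the unique c with M c = z, where M has columns g1, ..., g4.
Gaussian elimination on [M | z] yields c = (2, -1, 2, -4).
Check: 2g1 - g2 + 2g3 - 4g4 = (-5, -5, -6, 12).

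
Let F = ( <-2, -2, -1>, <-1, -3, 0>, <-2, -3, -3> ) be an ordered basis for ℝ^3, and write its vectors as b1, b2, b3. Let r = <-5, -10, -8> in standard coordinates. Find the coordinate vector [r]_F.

<-1, 1, 3>

[r]_F is the unique c with M c = r, where M has columns b1, ..., b3.
Gaussian elimination on [M | r] yields c = (-1, 1, 3).
Check: -b1 + b2 + 3b3 = <-5, -10, -8>.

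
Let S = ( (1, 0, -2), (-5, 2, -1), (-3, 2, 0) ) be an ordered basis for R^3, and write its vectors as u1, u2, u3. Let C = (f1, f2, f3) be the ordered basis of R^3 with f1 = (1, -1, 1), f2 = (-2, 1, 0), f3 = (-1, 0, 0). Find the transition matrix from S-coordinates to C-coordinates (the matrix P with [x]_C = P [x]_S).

Column j of P is [uj]_C, since P maps S-coordinates to C-coordinates.
Expressing u1 in C: u1 = -2f1 - 2f2 + f3, so column 1 of P is (-2, -2, 1).
Doing the same for each uj gives P = [[-2, -1, 0], [-2, 1, 2], [1, 2, -1]].

[[-2, -1, 0], [-2, 1, 2], [1, 2, -1]]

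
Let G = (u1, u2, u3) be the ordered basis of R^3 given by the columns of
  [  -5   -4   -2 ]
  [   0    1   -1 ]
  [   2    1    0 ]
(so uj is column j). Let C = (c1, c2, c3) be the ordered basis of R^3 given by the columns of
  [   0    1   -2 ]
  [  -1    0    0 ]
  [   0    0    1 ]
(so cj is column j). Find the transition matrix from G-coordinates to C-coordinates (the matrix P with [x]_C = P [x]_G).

Let M have columns uj and N have columns cj. Then for every x, N [x]_C = x = M [x]_G, so P = N^(-1) M.
Since det N = 1, N^(-1) has integer entries; multiplying gives P = [[0, -1, 1], [-1, -2, -2], [2, 1, 0]].

[[0, -1, 1], [-1, -2, -2], [2, 1, 0]]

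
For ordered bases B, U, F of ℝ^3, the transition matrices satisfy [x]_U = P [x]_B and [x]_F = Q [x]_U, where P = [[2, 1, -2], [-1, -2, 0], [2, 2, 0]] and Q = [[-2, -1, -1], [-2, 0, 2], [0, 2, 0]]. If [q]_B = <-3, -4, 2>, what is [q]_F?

Apply P to get U-coordinates <-14, 11, -14>, then Q to get F-coordinates.
The result is [q]_F = <31, 0, 22>.

<31, 0, 22>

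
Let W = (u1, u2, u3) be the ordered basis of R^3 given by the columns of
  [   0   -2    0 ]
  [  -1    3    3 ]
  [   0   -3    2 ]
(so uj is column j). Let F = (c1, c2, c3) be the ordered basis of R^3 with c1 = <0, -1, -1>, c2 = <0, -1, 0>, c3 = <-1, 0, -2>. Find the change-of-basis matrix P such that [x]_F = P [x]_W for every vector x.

Let M have columns uj and N have columns cj. Then for every x, N [x]_F = x = M [x]_W, so P = N^(-1) M.
Since det N = 1, N^(-1) has integer entries; multiplying gives P = [[0, -1, -2], [1, -2, -1], [0, 2, 0]].

[[0, -1, -2], [1, -2, -1], [0, 2, 0]]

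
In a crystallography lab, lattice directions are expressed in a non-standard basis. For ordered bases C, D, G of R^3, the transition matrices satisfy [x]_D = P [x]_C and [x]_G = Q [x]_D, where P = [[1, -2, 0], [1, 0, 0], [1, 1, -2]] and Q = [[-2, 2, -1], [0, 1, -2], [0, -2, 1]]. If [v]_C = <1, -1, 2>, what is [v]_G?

<0, 9, -6>

Apply P to get D-coordinates <3, 1, -4>, then Q to get G-coordinates.
The result is [v]_G = <0, 9, -6>.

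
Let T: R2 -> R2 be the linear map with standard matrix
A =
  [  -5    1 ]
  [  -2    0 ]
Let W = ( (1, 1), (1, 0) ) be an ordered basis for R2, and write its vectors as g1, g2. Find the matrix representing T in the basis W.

Let P have columns g1, g2. Then [T]_W = P^(-1) A P.
Here det P = -1, so P^(-1) is integer; computing A P first and then P^(-1)(A P) gives [[-2, -2], [-2, -3]].

[[-2, -2], [-2, -3]]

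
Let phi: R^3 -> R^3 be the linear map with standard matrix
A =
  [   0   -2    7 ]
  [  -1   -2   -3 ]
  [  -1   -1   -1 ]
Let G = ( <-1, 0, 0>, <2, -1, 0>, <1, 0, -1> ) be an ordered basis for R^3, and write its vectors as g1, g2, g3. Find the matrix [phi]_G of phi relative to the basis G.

[[-3, -1, 3], [-1, 0, -2], [-1, 1, 0]]

With P the matrix whose columns are g1, ..., g3, [phi]_G = P^(-1) A P.
Column by column: phi(g1) = A g1 = <0, 1, 1>; its G-coordinates <-3, -1, -1> give column 1.
Continuing for each basis vector yields [phi]_G = [[-3, -1, 3], [-1, 0, -2], [-1, 1, 0]].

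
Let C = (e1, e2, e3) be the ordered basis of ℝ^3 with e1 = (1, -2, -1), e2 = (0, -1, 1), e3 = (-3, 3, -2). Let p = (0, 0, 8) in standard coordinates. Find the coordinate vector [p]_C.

[p]_C is the unique c with M c = p, where M has columns e1, ..., e3.
Row-reducing the augmented matrix [M | p] gives c = (-3, 3, -1).
Check: -3e1 + 3e2 - e3 = (0, 0, 8).

(-3, 3, -1)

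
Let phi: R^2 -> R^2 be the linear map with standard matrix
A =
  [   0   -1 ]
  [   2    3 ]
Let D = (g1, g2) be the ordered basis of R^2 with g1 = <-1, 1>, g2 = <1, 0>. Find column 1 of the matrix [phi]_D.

Compute phi(g1) = A g1 = <-1, 1> in standard coordinates.
Then write this in D-coordinates: solve for y in y_1 g1 + y_2 g2 = <-1, 1>.
This gives y = <1, 0>, which is column 1 of [phi]_D.

<1, 0>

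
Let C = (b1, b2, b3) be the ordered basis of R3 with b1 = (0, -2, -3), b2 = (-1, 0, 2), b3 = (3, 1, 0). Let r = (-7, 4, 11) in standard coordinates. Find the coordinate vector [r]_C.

[r]_C is the unique c with M c = r, where M has columns b1, ..., b3.
Solving this 3x3 system gives c = (-3, 1, -2).
Check: -3b1 + b2 - 2b3 = (-7, 4, 11).

(-3, 1, -2)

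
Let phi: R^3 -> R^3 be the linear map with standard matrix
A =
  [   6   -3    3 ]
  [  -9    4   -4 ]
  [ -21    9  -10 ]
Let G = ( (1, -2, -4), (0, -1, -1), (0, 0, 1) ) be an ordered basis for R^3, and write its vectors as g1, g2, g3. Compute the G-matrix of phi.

[[0, 0, 3], [1, 0, -2], [2, 1, 0]]

Let P have columns g1, ..., g3. Then [phi]_G = P^(-1) A P.
Here det P = -1, so P^(-1) is integer; computing A P first and then P^(-1)(A P) gives [[0, 0, 3], [1, 0, -2], [2, 1, 0]].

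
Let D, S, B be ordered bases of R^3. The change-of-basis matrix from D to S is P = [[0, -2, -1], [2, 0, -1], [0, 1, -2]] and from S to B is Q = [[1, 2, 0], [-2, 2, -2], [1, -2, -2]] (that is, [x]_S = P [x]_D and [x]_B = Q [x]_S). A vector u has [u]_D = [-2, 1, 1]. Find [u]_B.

[-13, -2, 9]

First [u]_S = P [u]_D = [-3, -5, -1].
Then [u]_B = Q [u]_S = [-13, -2, 9].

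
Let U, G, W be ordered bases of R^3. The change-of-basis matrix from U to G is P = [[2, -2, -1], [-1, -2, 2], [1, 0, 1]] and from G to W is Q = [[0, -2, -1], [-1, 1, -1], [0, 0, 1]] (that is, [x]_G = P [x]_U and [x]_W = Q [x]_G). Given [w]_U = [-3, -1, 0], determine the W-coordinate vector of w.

Apply P to get G-coordinates [-4, 5, -3], then Q to get W-coordinates.
The result is [w]_W = [-7, 12, -3].

[-7, 12, -3]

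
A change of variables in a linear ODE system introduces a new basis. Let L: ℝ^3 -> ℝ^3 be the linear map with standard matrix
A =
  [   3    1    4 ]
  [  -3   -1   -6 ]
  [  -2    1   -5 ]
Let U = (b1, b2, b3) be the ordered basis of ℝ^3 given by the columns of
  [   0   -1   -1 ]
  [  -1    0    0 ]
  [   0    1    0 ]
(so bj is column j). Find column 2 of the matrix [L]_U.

[3, -3, 2]

Column 2 of [L]_U is the U-coordinate vector of L(b2).
In standard coordinates L(b2) = A b2 = [1, -3, -3].
Converting to U: [1, -3, -3] = 3b1 - 3b2 + 2b3, so the coordinate vector is [3, -3, 2].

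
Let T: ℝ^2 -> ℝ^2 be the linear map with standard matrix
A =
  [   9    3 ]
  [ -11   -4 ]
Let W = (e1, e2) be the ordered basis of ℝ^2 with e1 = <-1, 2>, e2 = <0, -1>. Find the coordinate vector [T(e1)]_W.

Column 1 of [T]_W is the W-coordinate vector of T(e1).
In standard coordinates T(e1) = A e1 = <-3, 3>.
Converting to W: <-3, 3> = 3e1 + 3e2, so the coordinate vector is <3, 3>.

<3, 3>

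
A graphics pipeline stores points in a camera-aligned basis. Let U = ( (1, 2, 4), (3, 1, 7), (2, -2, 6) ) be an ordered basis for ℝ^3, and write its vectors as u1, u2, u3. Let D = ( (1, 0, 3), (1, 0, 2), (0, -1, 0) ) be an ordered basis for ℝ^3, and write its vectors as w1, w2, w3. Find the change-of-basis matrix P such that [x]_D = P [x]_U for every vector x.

[[2, 1, 2], [-1, 2, 0], [-2, -1, 2]]

Column j of P is [uj]_D, since P maps U-coordinates to D-coordinates.
Expressing u1 in D: u1 = 2w1 - w2 - 2w3, so column 1 of P is (2, -1, -2).
Doing the same for each uj gives P = [[2, 1, 2], [-1, 2, 0], [-2, -1, 2]].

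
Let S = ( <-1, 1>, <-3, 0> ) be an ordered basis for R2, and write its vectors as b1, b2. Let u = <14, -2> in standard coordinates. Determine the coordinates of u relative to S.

<-2, -4>

Write u = c_1 b1 + c_2 b2 and solve for the c_i.
System: -c_1 - 3c_2 = 14, c_1 + 0c_2 = -2; solving gives c_1 = -2, c_2 = -4.
Check: -2b1 - 4b2 = <14, -2>.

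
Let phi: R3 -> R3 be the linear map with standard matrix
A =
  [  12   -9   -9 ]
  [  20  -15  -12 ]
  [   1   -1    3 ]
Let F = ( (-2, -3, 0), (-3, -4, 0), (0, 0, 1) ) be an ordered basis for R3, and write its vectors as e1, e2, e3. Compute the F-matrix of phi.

Let P have columns e1, ..., e3. Then [phi]_F = P^(-1) A P.
Here det P = -1, so P^(-1) is integer; computing A P first and then P^(-1)(A P) gives [[-3, 0, 0], [1, 0, 3], [1, 1, 3]].

[[-3, 0, 0], [1, 0, 3], [1, 1, 3]]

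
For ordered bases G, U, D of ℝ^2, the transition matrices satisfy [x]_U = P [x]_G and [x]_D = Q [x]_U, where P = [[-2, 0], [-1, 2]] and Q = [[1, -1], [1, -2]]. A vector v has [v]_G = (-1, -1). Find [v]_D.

Apply P to get U-coordinates (2, -1), then Q to get D-coordinates.
The result is [v]_D = (3, 4).

(3, 4)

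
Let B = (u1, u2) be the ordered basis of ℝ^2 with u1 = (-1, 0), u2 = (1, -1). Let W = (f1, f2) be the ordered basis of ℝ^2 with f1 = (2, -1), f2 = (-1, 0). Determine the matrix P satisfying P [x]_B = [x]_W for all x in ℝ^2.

Let M have columns uj and N have columns fj. Then for every x, N [x]_W = x = M [x]_B, so P = N^(-1) M.
Since det N = -1, N^(-1) has integer entries; multiplying gives P = [[0, 1], [1, 1]].

[[0, 1], [1, 1]]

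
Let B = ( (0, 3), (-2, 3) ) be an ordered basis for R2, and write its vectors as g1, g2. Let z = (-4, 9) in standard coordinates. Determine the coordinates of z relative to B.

[z]_B is the unique c with M c = z, where M has columns g1, g2.
System: 0c_1 - 2c_2 = -4, 3c_1 + 3c_2 = 9; solving gives c_1 = 1, c_2 = 2.
Check: g1 + 2g2 = (-4, 9).

(1, 2)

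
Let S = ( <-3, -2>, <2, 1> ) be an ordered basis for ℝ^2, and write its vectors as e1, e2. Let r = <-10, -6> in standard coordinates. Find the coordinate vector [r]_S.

<2, -2>

[r]_S is the unique c with M c = r, where M has columns e1, e2.
System: -3c_1 + 2c_2 = -10, -2c_1 + c_2 = -6; solving gives c_1 = 2, c_2 = -2.
Check: 2e1 - 2e2 = <-10, -6>.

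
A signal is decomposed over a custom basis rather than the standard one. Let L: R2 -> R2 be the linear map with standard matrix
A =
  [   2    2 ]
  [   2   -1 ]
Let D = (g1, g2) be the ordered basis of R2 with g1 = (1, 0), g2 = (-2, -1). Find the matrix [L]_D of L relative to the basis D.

With P the matrix whose columns are g1, g2, [L]_D = P^(-1) A P.
Column by column: L(g1) = A g1 = (2, 2); its D-coordinates (-2, -2) give column 1.
Continuing for each basis vector yields [L]_D = [[-2, 0], [-2, 3]].

[[-2, 0], [-2, 3]]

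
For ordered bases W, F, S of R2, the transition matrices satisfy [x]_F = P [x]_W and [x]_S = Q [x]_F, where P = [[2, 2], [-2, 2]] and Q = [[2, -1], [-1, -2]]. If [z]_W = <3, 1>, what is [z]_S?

<20, 0>

Apply P to get F-coordinates <8, -4>, then Q to get S-coordinates.
The result is [z]_S = <20, 0>.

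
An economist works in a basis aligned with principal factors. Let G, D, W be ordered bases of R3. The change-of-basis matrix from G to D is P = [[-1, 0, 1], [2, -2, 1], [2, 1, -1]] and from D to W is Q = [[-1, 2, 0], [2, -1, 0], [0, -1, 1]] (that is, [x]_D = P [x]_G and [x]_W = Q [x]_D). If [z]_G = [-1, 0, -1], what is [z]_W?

[-6, 3, 2]

Composing the changes, [z]_W = Q P [z]_G.
Q P = [[5, -4, 1], [-4, 2, 1], [0, 3, -2]]; applying this to [-1, 0, -1] gives [-6, 3, 2].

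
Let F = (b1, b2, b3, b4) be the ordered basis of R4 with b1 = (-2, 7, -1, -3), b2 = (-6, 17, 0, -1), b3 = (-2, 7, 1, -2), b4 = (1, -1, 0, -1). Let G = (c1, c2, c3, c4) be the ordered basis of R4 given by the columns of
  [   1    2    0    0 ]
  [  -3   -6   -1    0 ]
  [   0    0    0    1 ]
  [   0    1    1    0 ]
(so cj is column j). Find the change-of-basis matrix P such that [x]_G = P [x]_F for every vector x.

Let M have columns bj and N have columns cj. Then for every x, N [x]_G = x = M [x]_F, so P = N^(-1) M.
Since det N = -1, N^(-1) has integer entries; multiplying gives P = [[2, -2, 0, -1], [-2, -2, -1, 1], [-1, 1, -1, -2], [-1, 0, 1, 0]].

[[2, -2, 0, -1], [-2, -2, -1, 1], [-1, 1, -1, -2], [-1, 0, 1, 0]]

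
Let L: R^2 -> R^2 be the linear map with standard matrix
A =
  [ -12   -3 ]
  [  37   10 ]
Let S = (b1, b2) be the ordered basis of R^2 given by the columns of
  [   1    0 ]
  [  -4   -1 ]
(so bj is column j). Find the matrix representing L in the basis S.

With P the matrix whose columns are b1, b2, [L]_S = P^(-1) A P.
Column by column: L(b1) = A b1 = (0, -3); its S-coordinates (0, 3) give column 1.
Continuing for each basis vector yields [L]_S = [[0, 3], [3, -2]].

[[0, 3], [3, -2]]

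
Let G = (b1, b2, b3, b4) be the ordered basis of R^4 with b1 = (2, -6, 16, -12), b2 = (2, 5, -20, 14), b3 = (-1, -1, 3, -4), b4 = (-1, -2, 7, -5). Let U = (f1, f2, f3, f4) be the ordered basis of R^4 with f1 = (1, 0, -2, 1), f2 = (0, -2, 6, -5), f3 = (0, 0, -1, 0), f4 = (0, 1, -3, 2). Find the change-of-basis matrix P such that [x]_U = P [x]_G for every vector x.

Take x = bj: its G-coordinates are the j-th standard unit vector, so P e_j — column j of P — equals [bj]_U.
b1 = 2f1 + 2f2 - 2f3 - 2f4, giving column 1 = (2, 2, -2, -2); repeating for each j gives P = [[2, 2, -1, -1], [2, -2, 1, 0], [-2, 1, 2, 1], [-2, 1, 1, -2]].

[[2, 2, -1, -1], [2, -2, 1, 0], [-2, 1, 2, 1], [-2, 1, 1, -2]]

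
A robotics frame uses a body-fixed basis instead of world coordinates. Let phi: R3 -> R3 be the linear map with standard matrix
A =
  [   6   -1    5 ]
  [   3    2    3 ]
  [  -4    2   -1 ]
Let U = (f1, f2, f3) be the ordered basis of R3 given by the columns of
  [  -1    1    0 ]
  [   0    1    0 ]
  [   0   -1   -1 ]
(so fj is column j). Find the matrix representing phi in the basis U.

[[3, 2, 2], [-3, 2, -3], [-1, -1, 2]]

The j-th column of [phi]_U is [phi(fj)]_U.
phi(f1) = A f1 = [-6, -3, 4] = 3f1 - 3f2 - f3, so column 1 is [3, -3, -1].
Repeating for f2, f3 and assembling the columns gives [[3, 2, 2], [-3, 2, -3], [-1, -1, 2]].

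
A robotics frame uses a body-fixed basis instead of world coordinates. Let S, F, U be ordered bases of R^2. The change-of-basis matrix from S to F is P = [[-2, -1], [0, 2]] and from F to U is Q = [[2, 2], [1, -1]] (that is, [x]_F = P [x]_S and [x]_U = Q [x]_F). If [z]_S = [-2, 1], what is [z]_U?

[10, 1]

Composing the changes, [z]_U = Q P [z]_S.
Q P = [[-4, 2], [-2, -3]]; applying this to [-2, 1] gives [10, 1].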